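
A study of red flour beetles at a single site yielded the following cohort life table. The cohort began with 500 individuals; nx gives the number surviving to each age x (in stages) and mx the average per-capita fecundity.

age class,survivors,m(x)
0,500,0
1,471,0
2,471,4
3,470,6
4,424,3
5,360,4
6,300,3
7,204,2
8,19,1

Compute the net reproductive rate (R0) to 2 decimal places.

lx = nx/n0 = nx/500: 1, 0.942, 0.942, 0.94, 0.848, 0.72, 0.6, 0.408, 0.038
lx·mx by age: 0, 0, 3.768, 5.64, 2.544, 2.88, 1.8, 0.816, 0.038
R0 = Σ lx·mx = 17.486 → 17.49

17.49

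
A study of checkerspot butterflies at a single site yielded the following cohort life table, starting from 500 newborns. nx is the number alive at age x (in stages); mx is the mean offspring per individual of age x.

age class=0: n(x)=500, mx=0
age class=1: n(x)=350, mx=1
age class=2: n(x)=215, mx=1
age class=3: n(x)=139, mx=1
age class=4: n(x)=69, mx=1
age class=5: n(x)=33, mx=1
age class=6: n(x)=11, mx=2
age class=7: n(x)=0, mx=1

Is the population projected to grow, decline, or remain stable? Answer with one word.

growing

lx = nx/n0 = nx/500: 1, 0.7, 0.43, 0.278, 0.138, 0.066, 0.022, 0
R0 = Σ lx·mx = 0 + 0.7 + 0.43 + 0.278 + 0.138 + 0.066 + 0.044 + 0 = 1.656
R0 > 1, so the population is growing.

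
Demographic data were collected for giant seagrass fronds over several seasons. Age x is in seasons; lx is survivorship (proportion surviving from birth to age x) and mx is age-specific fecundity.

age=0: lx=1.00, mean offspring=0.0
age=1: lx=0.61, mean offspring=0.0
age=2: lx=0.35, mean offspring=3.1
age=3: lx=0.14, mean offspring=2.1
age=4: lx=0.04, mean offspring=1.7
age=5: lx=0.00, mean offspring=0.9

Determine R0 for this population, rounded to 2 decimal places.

1.45

lx·mx by age: 0, 0, 1.085, 0.294, 0.068, 0
R0 = Σ lx·mx = 1.447 → 1.45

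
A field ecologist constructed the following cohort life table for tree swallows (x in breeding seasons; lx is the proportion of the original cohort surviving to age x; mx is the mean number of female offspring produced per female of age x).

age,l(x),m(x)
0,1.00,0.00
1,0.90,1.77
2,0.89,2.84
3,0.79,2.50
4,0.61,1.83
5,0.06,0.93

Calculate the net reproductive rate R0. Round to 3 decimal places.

lx·mx by age: 0, 1.593, 2.5276, 1.975, 1.1163, 0.0558
R0 = Σ lx·mx = 7.2677 → 7.268

7.268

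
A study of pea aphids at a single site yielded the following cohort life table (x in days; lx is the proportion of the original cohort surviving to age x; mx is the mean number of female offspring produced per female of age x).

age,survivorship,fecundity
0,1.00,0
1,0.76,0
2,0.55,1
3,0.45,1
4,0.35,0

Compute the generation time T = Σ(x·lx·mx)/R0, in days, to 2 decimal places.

2.45

lx·mx: 0, 0, 0.55, 0.45, 0 → R0 = 1
x·lx·mx: 0, 0, 1.1, 1.35, 0 → Σ = 2.45
T = 2.45 / 1 = 2.45 → 2.45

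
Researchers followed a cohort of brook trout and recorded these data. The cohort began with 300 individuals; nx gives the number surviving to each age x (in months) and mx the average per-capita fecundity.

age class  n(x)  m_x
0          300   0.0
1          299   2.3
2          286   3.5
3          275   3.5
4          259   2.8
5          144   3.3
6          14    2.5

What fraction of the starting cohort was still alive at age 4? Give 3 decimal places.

l_4 = n_4/n_0 = 259/300 = 0.863333… → 0.863

0.863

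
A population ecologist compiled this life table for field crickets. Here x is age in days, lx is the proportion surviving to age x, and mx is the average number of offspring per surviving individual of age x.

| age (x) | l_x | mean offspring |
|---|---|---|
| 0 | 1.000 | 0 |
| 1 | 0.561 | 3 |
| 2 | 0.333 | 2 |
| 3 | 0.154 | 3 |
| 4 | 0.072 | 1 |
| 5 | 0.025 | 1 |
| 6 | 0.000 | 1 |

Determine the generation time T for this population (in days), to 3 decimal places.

1.655

lx·mx: 0, 1.683, 0.666, 0.462, 0.072, 0.025, 0 → R0 = 2.908
x·lx·mx: 0, 1.683, 1.332, 1.386, 0.288, 0.125, 0 → Σ = 4.814
T = 4.814 / 2.908 = 1.655433… → 1.655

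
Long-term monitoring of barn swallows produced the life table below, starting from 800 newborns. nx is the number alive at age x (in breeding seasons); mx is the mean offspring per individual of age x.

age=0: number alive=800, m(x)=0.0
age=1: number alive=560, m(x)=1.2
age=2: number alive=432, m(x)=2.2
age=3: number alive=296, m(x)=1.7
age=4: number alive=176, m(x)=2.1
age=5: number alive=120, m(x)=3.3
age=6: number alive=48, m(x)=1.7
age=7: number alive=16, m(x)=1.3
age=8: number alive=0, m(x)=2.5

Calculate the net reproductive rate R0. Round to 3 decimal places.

3.742

lx = nx/n0 = nx/800: 1, 0.7, 0.54, 0.37, 0.22, 0.15, 0.06, 0.02, 0
lx·mx by age: 0, 0.84, 1.188, 0.629, 0.462, 0.495, 0.102, 0.026, 0
R0 = Σ lx·mx = 3.742 → 3.742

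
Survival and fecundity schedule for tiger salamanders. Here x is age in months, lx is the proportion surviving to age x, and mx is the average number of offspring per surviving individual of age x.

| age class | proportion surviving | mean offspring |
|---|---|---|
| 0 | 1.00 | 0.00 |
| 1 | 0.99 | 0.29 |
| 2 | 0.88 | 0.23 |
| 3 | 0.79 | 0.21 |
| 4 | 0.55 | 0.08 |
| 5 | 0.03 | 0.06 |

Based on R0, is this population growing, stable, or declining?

declining

R0 = Σ lx·mx = 0 + 0.2871 + 0.2024 + 0.1659 + 0.044 + 0.0018 = 0.7012
R0 < 1, so the population is declining.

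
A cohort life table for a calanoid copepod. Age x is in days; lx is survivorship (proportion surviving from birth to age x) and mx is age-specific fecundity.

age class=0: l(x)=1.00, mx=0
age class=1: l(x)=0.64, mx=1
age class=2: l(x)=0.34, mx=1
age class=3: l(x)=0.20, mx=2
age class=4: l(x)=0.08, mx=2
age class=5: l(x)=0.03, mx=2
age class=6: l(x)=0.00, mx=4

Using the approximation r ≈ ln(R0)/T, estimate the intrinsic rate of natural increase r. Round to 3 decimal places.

0.217

R0 = Σ lx·mx = 0 + 0.64 + 0.34 + 0.4 + 0.16 + 0.06 + 0 = 1.6
Σ x·lx·mx = 3.46; T = 3.46/1.6 = 2.1625
r ≈ ln(R0)/T = ln(1.6)/2.1625 = 0.21734… → 0.217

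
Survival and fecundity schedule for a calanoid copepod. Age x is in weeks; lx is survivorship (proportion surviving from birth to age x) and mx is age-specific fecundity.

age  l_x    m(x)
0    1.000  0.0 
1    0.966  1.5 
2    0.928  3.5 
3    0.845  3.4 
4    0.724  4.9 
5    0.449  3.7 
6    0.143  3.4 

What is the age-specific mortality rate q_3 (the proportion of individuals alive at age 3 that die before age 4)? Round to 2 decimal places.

q_3 = (l_3 − l_4) / l_3 = (0.845 − 0.724) / 0.845
     = 0.121 / 0.845 = 0.143195… → 0.14

0.14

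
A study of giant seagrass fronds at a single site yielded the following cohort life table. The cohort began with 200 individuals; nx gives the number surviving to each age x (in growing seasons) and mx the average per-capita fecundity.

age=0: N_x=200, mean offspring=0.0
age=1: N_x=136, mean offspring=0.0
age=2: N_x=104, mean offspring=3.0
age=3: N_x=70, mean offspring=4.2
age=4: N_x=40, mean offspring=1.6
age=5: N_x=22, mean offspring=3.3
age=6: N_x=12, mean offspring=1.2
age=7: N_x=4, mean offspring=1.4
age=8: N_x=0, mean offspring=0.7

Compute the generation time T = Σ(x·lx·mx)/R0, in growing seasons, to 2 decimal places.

lx = nx/n0 = nx/200: 1, 0.68, 0.52, 0.35, 0.2, 0.11, 0.06, 0.02, 0
lx·mx: 0, 0, 1.56, 1.47, 0.32, 0.363, 0.072, 0.028, 0 → R0 = 3.813
x·lx·mx: 0, 0, 3.12, 4.41, 1.28, 1.815, 0.432, 0.196, 0 → Σ = 11.253
T = 11.253 / 3.813 = 2.95122… → 2.95

2.95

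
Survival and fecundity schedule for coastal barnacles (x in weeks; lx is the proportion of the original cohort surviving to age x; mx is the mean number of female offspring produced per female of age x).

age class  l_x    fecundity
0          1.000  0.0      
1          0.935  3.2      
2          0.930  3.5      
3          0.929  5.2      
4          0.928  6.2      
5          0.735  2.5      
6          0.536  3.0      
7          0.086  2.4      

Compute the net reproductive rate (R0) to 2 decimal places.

lx·mx by age: 0, 2.992, 3.255, 4.8308, 5.7536, 1.8375, 1.608, 0.2064
R0 = Σ lx·mx = 20.4833 → 20.48

20.48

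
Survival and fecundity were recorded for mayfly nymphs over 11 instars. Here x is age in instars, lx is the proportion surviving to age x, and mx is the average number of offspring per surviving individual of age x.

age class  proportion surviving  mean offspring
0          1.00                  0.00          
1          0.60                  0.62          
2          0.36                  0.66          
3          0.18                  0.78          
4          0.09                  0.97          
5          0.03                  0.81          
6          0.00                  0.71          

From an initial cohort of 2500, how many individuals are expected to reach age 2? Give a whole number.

900

Expected survivors = N0 · l_2 = 2500 × 0.36 = 900 → 900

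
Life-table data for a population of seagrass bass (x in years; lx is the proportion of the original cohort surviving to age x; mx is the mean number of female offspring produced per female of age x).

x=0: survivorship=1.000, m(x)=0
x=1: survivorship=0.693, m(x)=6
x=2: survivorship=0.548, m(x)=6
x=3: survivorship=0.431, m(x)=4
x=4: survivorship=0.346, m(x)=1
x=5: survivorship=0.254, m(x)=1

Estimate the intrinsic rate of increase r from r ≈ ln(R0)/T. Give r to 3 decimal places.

R0 = Σ lx·mx = 0 + 4.158 + 3.288 + 1.724 + 0.346 + 0.254 = 9.77
Σ x·lx·mx = 18.56; T = 18.56/9.77 = 1.89969…
r ≈ ln(R0)/T = ln(9.77)/1.89969… = 1.19983… → 1.200

1.200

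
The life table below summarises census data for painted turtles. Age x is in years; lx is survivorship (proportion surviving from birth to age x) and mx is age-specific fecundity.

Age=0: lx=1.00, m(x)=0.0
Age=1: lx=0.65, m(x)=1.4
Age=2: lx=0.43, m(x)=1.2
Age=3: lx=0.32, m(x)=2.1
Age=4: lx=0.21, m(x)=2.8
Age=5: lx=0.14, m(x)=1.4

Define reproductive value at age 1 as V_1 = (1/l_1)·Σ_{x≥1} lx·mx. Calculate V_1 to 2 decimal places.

lx·mx for x ≥ 1: 0.91, 0.516, 0.672, 0.588, 0.196 → sum = 2.882
V_1 = 2.882 / l_1 = 2.882 / 0.65 = 4.433846… → 4.43

4.43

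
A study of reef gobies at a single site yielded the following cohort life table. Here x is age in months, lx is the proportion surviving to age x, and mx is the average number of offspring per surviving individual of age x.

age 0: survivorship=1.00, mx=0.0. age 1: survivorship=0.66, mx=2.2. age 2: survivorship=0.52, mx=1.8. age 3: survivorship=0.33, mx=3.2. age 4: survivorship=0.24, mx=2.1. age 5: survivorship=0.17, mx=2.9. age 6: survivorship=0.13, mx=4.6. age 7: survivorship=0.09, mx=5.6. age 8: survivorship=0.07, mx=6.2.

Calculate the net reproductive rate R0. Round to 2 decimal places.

lx·mx by age: 0, 1.452, 0.936, 1.056, 0.504, 0.493, 0.598, 0.504, 0.434
R0 = Σ lx·mx = 5.977 → 5.98

5.98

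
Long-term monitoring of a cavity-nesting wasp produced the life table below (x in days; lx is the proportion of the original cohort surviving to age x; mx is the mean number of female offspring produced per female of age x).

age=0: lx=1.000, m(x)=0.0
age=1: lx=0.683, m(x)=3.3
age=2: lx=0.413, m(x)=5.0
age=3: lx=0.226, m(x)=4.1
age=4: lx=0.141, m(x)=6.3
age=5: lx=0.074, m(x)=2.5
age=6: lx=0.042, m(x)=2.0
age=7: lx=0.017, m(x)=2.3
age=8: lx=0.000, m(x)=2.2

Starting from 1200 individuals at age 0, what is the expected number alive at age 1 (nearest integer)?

820

Expected survivors = N0 · l_1 = 1200 × 0.683 = 819.6 → 820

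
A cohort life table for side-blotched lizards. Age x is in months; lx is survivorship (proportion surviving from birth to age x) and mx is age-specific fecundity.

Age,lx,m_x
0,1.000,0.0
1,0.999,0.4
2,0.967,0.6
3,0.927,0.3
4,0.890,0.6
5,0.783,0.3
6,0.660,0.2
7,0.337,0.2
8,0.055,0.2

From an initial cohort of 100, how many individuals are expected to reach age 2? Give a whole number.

Expected survivors = N0 · l_2 = 100 × 0.967 = 96.7 → 97

97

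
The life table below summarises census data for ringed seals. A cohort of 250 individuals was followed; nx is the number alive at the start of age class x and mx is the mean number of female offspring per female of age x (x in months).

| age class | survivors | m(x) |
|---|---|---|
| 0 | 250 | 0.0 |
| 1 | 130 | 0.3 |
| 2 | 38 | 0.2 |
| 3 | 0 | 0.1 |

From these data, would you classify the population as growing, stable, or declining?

lx = nx/n0 = nx/250: 1, 0.52, 0.152, 0
R0 = Σ lx·mx = 0 + 0.156 + 0.0304 + 0 = 0.1864
R0 < 1, so the population is declining.

declining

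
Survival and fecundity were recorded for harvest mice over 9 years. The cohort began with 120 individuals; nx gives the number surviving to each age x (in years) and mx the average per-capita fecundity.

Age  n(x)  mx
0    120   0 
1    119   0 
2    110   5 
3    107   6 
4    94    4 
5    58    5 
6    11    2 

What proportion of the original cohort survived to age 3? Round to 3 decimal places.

l_3 = n_3/n_0 = 107/120 = 0.891667… → 0.892

0.892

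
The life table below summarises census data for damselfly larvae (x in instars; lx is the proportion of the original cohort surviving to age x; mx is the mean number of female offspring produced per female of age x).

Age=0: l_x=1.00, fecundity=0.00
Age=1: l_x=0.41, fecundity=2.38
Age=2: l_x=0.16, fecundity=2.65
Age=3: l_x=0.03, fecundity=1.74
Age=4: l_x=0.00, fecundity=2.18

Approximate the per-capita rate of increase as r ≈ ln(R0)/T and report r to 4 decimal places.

R0 = Σ lx·mx = 0 + 0.9758 + 0.424 + 0.0522 + 0 = 1.452
Σ x·lx·mx = 1.9804; T = 1.9804/1.452 = 1.36391…
r ≈ ln(R0)/T = ln(1.452)/1.36391… = 0.273435… → 0.2734

0.2734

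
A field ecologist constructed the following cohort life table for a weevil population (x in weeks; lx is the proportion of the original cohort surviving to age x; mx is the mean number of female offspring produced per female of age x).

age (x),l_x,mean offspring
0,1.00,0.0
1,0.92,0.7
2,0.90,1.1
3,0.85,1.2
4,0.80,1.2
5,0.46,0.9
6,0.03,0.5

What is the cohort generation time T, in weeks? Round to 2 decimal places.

2.89

lx·mx: 0, 0.644, 0.99, 1.02, 0.96, 0.414, 0.015 → R0 = 4.043
x·lx·mx: 0, 0.644, 1.98, 3.06, 3.84, 2.07, 0.09 → Σ = 11.684
T = 11.684 / 4.043 = 2.889933… → 2.89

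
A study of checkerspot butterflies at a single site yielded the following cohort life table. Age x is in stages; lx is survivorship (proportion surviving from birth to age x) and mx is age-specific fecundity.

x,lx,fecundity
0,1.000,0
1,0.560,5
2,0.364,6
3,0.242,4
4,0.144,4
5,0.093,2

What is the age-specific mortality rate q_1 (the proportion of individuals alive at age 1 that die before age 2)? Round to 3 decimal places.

0.350

q_1 = (l_1 − l_2) / l_1 = (0.56 − 0.364) / 0.56
     = 0.196 / 0.56 = 0.35 → 0.350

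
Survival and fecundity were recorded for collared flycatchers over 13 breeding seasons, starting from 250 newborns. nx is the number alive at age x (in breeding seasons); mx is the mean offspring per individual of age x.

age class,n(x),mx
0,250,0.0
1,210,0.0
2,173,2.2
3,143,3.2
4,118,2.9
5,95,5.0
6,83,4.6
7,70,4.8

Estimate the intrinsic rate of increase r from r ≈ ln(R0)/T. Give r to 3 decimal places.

lx = nx/n0 = nx/250: 1, 0.84, 0.692, 0.572, 0.472, 0.38, 0.332, 0.28
R0 = Σ lx·mx = 0 + 0 + 1.5224 + 1.8304 + 1.3688 + 1.9 + 1.5272 + 1.344 = 9.4928
Σ x·lx·mx = 42.0824; T = 42.0824/9.4928 = 4.43309…
r ≈ ln(R0)/T = ln(9.4928)/4.43309… = 0.50767… → 0.508

0.508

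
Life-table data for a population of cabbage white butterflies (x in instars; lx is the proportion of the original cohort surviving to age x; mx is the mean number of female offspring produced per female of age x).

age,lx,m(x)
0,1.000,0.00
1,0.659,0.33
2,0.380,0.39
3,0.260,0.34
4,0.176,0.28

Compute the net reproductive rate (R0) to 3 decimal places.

lx·mx by age: 0, 0.21747, 0.1482, 0.0884, 0.04928
R0 = Σ lx·mx = 0.50335 → 0.503

0.503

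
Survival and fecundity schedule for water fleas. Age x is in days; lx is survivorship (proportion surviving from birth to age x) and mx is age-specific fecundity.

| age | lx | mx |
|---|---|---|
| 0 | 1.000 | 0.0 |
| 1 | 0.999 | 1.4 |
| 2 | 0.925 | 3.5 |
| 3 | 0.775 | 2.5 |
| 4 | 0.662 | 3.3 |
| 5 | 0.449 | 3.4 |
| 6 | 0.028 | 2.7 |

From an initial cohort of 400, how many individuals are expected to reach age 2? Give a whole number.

Expected survivors = N0 · l_2 = 400 × 0.925 = 370 → 370

370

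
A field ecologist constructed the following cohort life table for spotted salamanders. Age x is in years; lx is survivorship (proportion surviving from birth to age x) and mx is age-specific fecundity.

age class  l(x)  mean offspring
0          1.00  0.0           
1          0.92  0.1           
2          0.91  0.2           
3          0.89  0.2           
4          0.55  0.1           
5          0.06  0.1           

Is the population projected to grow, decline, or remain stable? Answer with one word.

declining

R0 = Σ lx·mx = 0 + 0.092 + 0.182 + 0.178 + 0.055 + 0.006 = 0.513
R0 < 1, so the population is declining.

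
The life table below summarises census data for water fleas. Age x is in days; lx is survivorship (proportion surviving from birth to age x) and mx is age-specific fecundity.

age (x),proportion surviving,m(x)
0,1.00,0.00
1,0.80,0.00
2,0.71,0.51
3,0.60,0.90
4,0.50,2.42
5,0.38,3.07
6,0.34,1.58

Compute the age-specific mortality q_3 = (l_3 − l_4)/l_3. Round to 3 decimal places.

q_3 = (l_3 − l_4) / l_3 = (0.6 − 0.5) / 0.6
     = 0.1 / 0.6 = 0.166667… → 0.167

0.167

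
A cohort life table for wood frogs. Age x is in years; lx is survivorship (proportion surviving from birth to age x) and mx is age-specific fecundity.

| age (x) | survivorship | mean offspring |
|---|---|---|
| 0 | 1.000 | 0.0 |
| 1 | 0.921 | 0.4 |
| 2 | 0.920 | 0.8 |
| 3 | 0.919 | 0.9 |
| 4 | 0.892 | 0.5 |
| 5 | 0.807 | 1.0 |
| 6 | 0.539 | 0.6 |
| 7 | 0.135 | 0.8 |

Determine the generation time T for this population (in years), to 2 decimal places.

lx·mx: 0, 0.3684, 0.736, 0.8271, 0.446, 0.807, 0.3234, 0.108 → R0 = 3.6159
x·lx·mx: 0, 0.3684, 1.472, 2.4813, 1.784, 4.035, 1.9404, 0.756 → Σ = 12.8371
T = 12.8371 / 3.6159 = 3.550181… → 3.55

3.55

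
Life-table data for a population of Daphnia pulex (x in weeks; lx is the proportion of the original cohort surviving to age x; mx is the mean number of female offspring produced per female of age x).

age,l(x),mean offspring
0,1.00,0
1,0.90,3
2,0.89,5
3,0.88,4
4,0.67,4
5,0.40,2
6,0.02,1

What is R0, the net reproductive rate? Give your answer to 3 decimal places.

lx·mx by age: 0, 2.7, 4.45, 3.52, 2.68, 0.8, 0.02
R0 = Σ lx·mx = 14.17 → 14.170

14.170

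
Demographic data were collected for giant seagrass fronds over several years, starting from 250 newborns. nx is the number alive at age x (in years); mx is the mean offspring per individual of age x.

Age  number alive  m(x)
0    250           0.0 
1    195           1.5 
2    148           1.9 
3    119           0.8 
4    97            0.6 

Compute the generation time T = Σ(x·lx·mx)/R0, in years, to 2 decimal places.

1.89

lx = nx/n0 = nx/250: 1, 0.78, 0.592, 0.476, 0.388
lx·mx: 0, 1.17, 1.1248, 0.3808, 0.2328 → R0 = 2.9084
x·lx·mx: 0, 1.17, 2.2496, 1.1424, 0.9312 → Σ = 5.4932
T = 5.4932 / 2.9084 = 1.888736… → 1.89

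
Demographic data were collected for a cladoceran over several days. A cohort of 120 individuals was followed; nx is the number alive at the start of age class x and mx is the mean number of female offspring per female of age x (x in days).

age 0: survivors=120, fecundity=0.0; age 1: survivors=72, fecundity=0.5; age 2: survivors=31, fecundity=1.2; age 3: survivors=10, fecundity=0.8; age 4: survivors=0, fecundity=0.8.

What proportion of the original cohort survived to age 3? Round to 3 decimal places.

l_3 = n_3/n_0 = 10/120 = 0.083333… → 0.083

0.083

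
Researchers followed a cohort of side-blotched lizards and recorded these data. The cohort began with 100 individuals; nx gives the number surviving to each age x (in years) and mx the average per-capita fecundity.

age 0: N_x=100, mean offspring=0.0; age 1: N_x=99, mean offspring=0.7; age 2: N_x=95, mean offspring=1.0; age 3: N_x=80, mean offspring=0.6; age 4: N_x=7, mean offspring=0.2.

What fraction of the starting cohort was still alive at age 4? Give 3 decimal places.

l_4 = n_4/n_0 = 7/100 = 0.07 → 0.070

0.070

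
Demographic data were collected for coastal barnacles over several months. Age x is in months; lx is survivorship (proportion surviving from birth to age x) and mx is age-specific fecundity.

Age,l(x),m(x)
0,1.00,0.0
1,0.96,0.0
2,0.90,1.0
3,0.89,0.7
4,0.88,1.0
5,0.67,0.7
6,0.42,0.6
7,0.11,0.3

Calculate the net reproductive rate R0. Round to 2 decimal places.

3.16

lx·mx by age: 0, 0, 0.9, 0.623, 0.88, 0.469, 0.252, 0.033
R0 = Σ lx·mx = 3.157 → 3.16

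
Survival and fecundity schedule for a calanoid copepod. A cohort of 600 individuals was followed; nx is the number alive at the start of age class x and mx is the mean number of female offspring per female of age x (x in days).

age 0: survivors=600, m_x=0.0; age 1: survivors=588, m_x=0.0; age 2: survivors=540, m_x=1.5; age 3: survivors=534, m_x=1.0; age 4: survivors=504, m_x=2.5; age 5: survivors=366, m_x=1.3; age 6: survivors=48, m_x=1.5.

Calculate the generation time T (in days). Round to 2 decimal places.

lx = nx/n0 = nx/600: 1, 0.98, 0.9, 0.89, 0.84, 0.61, 0.08
lx·mx: 0, 0, 1.35, 0.89, 2.1, 0.793, 0.12 → R0 = 5.253
x·lx·mx: 0, 0, 2.7, 2.67, 8.4, 3.965, 0.72 → Σ = 18.455
T = 18.455 / 5.253 = 3.513231… → 3.51

3.51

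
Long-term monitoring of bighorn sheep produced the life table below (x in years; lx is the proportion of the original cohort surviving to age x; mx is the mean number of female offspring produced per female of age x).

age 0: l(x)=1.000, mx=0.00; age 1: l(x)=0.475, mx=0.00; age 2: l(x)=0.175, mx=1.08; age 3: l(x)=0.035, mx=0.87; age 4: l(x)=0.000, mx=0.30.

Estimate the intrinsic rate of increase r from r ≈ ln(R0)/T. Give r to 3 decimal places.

R0 = Σ lx·mx = 0 + 0 + 0.189 + 0.03045 + 0 = 0.21945
Σ x·lx·mx = 0.46935; T = 0.46935/0.21945 = 2.13876…
r ≈ ln(R0)/T = ln(0.21945)/2.13876… = -0.70912… → -0.709

-0.709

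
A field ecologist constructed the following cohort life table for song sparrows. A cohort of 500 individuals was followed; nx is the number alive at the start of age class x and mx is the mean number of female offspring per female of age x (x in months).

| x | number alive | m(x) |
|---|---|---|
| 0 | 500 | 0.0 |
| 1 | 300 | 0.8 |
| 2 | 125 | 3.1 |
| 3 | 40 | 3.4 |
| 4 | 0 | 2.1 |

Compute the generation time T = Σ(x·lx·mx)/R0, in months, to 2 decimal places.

1.86

lx = nx/n0 = nx/500: 1, 0.6, 0.25, 0.08, 0
lx·mx: 0, 0.48, 0.775, 0.272, 0 → R0 = 1.527
x·lx·mx: 0, 0.48, 1.55, 0.816, 0 → Σ = 2.846
T = 2.846 / 1.527 = 1.863785… → 1.86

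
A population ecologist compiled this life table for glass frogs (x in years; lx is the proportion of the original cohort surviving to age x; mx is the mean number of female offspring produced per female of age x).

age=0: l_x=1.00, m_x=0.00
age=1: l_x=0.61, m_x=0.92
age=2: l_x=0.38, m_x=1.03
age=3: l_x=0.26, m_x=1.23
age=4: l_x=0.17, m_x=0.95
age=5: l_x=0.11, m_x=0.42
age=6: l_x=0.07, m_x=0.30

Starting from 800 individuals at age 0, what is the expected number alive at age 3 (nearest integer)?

Expected survivors = N0 · l_3 = 800 × 0.26 = 208 → 208

208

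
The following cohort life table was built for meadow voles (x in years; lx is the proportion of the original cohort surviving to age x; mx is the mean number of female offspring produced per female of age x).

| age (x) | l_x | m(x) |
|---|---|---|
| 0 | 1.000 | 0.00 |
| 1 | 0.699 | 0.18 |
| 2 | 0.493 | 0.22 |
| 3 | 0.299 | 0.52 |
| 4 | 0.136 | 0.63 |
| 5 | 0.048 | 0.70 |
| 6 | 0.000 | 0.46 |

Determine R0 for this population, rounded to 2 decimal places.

0.51

lx·mx by age: 0, 0.12582, 0.10846, 0.15548, 0.08568, 0.0336, 0
R0 = Σ lx·mx = 0.50904 → 0.51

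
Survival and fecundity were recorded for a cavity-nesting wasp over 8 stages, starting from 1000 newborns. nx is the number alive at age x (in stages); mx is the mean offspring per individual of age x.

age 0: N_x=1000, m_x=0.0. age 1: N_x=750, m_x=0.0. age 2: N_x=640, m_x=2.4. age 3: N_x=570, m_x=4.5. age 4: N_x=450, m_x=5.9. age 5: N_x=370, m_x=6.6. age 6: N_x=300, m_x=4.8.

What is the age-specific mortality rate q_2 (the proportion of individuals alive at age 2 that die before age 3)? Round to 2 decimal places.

0.11

lx = nx/n0 = nx/1000: 1, 0.75, 0.64, 0.57, 0.45, 0.37, 0.3
q_2 = (l_2 − l_3) / l_2 = (0.64 − 0.57) / 0.64
     = 0.07 / 0.64 = 0.109375 → 0.11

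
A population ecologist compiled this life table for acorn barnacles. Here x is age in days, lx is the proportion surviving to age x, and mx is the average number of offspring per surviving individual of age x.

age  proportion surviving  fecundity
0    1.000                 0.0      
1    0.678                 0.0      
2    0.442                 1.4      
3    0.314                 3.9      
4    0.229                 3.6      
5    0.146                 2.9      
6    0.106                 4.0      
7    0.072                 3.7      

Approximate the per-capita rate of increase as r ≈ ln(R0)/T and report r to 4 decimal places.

R0 = Σ lx·mx = 0 + 0 + 0.6188 + 1.2246 + 0.8244 + 0.4234 + 0.424 + 0.2664 = 3.7816
Σ x·lx·mx = 14.7348; T = 14.7348/3.7816 = 3.89645…
r ≈ ln(R0)/T = ln(3.7816)/3.89645… = 0.341374… → 0.3414

0.3414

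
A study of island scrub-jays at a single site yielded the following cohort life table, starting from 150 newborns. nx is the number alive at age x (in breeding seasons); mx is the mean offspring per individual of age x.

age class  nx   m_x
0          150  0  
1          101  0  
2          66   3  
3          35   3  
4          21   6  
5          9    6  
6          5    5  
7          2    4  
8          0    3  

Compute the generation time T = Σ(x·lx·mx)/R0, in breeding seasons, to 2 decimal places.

lx = nx/n0 = nx/150: 1, 0.67333…, 0.44, 0.23333…, 0.14, 0.06, 0.03333…, 0.01333…, 0
lx·mx: 0, 0, 1.32, 0.7…, 0.84, 0.36, 0.166667…, 0.053333…, 0 → R0 = 3.44…
x·lx·mx: 0, 0, 2.64, 2.1…, 3.36, 1.8, 1…, 0.373333…, 0 → Σ = 11.273333…
T = 11.273333… / 3.44… = 3.277132… → 3.28

3.28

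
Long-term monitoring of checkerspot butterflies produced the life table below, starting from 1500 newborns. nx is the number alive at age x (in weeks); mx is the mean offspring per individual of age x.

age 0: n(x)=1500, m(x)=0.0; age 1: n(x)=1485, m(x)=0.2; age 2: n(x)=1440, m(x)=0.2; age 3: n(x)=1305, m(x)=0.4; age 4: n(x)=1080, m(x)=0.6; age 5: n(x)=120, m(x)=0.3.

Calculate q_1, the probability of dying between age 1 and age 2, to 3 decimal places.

0.030

lx = nx/n0 = nx/1500: 1, 0.99, 0.96, 0.87, 0.72, 0.08
q_1 = (l_1 − l_2) / l_1 = (0.99 − 0.96) / 0.99
     = 0.03 / 0.99 = 0.030303… → 0.030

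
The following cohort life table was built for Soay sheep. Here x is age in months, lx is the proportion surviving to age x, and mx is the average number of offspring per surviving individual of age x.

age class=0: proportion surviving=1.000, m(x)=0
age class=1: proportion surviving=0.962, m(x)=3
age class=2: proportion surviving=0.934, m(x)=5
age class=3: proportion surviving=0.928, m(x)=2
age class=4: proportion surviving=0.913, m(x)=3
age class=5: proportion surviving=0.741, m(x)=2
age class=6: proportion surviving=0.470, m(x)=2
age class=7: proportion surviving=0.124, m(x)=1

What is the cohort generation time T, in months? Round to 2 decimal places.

2.90

lx·mx: 0, 2.886, 4.67, 1.856, 2.739, 1.482, 0.94, 0.124 → R0 = 14.697
x·lx·mx: 0, 2.886, 9.34, 5.568, 10.956, 7.41, 5.64, 0.868 → Σ = 42.668
T = 42.668 / 14.697 = 2.903178… → 2.90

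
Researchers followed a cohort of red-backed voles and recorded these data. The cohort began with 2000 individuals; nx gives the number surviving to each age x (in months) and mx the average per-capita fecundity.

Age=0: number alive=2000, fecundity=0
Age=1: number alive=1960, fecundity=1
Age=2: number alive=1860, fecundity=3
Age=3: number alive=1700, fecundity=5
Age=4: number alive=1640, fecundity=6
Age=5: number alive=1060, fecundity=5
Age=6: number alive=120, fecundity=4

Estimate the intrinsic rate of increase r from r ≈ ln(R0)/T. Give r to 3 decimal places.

lx = nx/n0 = nx/2000: 1, 0.98, 0.93, 0.85, 0.82, 0.53, 0.06
R0 = Σ lx·mx = 0 + 0.98 + 2.79 + 4.25 + 4.92 + 2.65 + 0.24 = 15.83
Σ x·lx·mx = 53.68; T = 53.68/15.83 = 3.39103…
r ≈ ln(R0)/T = ln(15.83)/3.39103… = 0.81447… → 0.814

0.814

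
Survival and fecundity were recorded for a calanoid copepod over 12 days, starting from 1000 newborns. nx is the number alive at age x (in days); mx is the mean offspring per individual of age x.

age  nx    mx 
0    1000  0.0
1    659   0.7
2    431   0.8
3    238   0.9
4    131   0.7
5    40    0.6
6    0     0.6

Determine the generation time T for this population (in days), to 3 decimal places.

2.007

lx = nx/n0 = nx/1000: 1, 0.659, 0.431, 0.238, 0.131, 0.04, 0
lx·mx: 0, 0.4613, 0.3448, 0.2142, 0.0917, 0.024, 0 → R0 = 1.136
x·lx·mx: 0, 0.4613, 0.6896, 0.6426, 0.3668, 0.12, 0 → Σ = 2.2803
T = 2.2803 / 1.136 = 2.007306… → 2.007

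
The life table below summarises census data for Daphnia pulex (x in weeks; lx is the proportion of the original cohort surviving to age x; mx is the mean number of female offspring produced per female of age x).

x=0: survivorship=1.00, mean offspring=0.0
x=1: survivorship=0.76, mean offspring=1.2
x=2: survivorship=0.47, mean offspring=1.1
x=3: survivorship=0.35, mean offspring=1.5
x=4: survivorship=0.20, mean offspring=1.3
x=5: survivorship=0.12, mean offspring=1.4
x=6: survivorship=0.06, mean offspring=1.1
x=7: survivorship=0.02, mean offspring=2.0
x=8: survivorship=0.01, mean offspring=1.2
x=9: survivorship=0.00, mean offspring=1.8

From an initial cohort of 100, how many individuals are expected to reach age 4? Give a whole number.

20

Expected survivors = N0 · l_4 = 100 × 0.20 = 20 → 20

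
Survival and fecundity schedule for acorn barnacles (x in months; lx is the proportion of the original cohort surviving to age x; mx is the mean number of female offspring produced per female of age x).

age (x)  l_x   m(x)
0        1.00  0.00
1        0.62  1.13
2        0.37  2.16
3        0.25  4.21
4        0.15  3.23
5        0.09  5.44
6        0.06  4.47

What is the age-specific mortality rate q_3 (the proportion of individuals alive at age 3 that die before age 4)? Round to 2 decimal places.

q_3 = (l_3 − l_4) / l_3 = (0.25 − 0.15) / 0.25
     = 0.1 / 0.25 = 0.4 → 0.40

0.40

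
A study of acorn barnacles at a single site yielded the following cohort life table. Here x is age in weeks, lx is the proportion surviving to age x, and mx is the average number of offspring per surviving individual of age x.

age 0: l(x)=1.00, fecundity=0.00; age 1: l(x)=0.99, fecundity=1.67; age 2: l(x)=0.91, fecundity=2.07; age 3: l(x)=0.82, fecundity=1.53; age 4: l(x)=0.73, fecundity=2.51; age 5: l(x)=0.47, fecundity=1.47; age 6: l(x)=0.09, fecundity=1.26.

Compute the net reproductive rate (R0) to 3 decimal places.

7.428

lx·mx by age: 0, 1.6533, 1.8837, 1.2546, 1.8323, 0.6909, 0.1134
R0 = Σ lx·mx = 7.4282 → 7.428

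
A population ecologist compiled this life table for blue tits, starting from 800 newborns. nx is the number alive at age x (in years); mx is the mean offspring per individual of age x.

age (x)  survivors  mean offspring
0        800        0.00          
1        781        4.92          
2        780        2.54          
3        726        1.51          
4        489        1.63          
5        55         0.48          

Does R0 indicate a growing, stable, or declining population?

growing

lx = nx/n0 = nx/800: 1, 0.97625, 0.975, 0.9075, 0.61125, 0.06875
R0 = Σ lx·mx = 0 + 4.80315… + 2.4765 + 1.370325 + 0.996338… + 0.033… = 9.679313…
R0 > 1, so the population is growing.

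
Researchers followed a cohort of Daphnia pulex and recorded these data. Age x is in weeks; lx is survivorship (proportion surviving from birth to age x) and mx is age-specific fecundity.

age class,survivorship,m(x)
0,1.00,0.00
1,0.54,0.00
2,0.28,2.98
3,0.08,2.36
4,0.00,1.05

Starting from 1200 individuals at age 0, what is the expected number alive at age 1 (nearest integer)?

648

Expected survivors = N0 · l_1 = 1200 × 0.54 = 648 → 648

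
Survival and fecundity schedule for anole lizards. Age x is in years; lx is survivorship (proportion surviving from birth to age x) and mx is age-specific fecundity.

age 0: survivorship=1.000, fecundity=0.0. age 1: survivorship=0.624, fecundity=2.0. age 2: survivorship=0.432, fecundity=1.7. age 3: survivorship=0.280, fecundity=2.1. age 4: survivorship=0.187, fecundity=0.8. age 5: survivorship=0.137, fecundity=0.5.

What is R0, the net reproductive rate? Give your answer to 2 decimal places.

2.79

lx·mx by age: 0, 1.248, 0.7344, 0.588, 0.1496, 0.0685
R0 = Σ lx·mx = 2.7885 → 2.79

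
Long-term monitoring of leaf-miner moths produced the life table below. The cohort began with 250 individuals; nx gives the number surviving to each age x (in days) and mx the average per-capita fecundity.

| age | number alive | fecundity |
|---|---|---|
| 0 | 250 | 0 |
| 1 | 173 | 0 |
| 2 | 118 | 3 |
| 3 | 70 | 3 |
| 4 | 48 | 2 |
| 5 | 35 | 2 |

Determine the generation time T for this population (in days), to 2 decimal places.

2.84

lx = nx/n0 = nx/250: 1, 0.692, 0.472, 0.28, 0.192, 0.14
lx·mx: 0, 0, 1.416, 0.84, 0.384, 0.28 → R0 = 2.92
x·lx·mx: 0, 0, 2.832, 2.52, 1.536, 1.4 → Σ = 8.288
T = 8.288 / 2.92 = 2.838356… → 2.84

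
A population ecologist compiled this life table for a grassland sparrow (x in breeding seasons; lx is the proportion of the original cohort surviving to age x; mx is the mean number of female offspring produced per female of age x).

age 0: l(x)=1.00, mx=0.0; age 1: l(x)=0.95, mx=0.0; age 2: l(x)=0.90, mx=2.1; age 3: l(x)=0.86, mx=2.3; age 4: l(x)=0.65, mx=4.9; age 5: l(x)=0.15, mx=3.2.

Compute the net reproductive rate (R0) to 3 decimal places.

lx·mx by age: 0, 0, 1.89, 1.978, 3.185, 0.48
R0 = Σ lx·mx = 7.533 → 7.533

7.533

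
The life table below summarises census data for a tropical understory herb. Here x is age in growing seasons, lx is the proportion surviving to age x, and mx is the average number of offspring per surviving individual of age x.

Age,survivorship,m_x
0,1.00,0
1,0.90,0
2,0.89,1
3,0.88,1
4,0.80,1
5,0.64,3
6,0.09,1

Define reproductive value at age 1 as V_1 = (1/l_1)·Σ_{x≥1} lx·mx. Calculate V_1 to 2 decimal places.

5.09

lx·mx for x ≥ 1: 0, 0.89, 0.88, 0.8, 1.92, 0.09 → sum = 4.58
V_1 = 4.58 / l_1 = 4.58 / 0.9 = 5.088889… → 5.09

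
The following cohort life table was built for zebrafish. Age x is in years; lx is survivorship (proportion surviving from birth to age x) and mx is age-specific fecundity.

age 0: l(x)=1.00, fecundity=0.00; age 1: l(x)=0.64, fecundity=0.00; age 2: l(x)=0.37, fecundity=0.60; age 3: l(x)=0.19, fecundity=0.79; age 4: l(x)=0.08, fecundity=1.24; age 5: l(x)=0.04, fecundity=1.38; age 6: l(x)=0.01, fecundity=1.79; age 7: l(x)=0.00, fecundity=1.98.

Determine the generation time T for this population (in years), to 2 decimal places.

3.08

lx·mx: 0, 0, 0.222, 0.1501, 0.0992, 0.0552, 0.0179, 0 → R0 = 0.5444
x·lx·mx: 0, 0, 0.444, 0.4503, 0.3968, 0.276, 0.1074, 0 → Σ = 1.6745
T = 1.6745 / 0.5444 = 3.075863… → 3.08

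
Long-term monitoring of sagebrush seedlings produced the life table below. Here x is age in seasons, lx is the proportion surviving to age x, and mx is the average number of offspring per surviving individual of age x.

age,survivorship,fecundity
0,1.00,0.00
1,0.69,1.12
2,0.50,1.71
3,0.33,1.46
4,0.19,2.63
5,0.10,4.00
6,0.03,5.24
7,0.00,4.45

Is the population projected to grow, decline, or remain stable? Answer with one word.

growing

R0 = Σ lx·mx = 0 + 0.7728 + 0.855 + 0.4818 + 0.4997 + 0.4 + 0.1572 + 0 = 3.1665
R0 > 1, so the population is growing.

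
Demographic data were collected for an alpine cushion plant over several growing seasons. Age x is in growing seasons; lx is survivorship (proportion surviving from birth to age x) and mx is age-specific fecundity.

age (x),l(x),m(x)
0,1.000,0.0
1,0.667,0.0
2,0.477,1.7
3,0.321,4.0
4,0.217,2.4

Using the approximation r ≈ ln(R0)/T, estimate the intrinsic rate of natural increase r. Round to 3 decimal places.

0.333

R0 = Σ lx·mx = 0 + 0 + 0.8109 + 1.284 + 0.5208 = 2.6157
Σ x·lx·mx = 7.557; T = 7.557/2.6157 = 2.88909…
r ≈ ln(R0)/T = ln(2.6157)/2.88909… = 0.33281… → 0.333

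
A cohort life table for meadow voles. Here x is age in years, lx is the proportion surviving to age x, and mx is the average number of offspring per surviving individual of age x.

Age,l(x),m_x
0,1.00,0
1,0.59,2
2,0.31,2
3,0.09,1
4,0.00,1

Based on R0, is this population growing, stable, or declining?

R0 = Σ lx·mx = 0 + 1.18 + 0.62 + 0.09 + 0 = 1.89
R0 > 1, so the population is growing.

growing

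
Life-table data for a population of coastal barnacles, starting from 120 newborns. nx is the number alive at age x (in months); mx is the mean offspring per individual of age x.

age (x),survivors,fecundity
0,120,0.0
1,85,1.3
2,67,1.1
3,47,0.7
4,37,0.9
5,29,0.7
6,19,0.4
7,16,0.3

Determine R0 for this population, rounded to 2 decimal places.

lx = nx/n0 = nx/120: 1, 0.70833…, 0.55833…, 0.39167…, 0.30833…, 0.24167…, 0.15833…, 0.13333…
lx·mx by age: 0, 0.920833…, 0.614167…, 0.274167…, 0.2775…, 0.169167…, 0.063333…, 0.04…
R0 = Σ lx·mx = 2.359167… → 2.36

2.36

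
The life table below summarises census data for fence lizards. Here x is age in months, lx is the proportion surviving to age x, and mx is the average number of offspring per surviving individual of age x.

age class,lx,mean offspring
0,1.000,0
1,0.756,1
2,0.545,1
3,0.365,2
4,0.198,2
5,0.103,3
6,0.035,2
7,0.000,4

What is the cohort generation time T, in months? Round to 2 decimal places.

lx·mx: 0, 0.756, 0.545, 0.73, 0.396, 0.309, 0.07, 0 → R0 = 2.806
x·lx·mx: 0, 0.756, 1.09, 2.19, 1.584, 1.545, 0.42, 0 → Σ = 7.585
T = 7.585 / 2.806 = 2.703136… → 2.70

2.70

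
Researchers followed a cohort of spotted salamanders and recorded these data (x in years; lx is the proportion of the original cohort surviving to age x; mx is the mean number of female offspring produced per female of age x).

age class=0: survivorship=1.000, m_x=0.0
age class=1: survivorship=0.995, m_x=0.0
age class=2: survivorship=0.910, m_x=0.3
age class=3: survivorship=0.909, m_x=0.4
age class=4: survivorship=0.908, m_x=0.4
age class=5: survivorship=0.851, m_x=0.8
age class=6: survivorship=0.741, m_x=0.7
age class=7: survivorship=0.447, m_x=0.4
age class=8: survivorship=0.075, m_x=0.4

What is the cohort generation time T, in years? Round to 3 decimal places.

lx·mx: 0, 0, 0.273, 0.3636, 0.3632, 0.6808, 0.5187, 0.1788, 0.03 → R0 = 2.4081
x·lx·mx: 0, 0, 0.546, 1.0908, 1.4528, 3.404, 3.1122, 1.2516, 0.24 → Σ = 11.0974
T = 11.0974 / 2.4081 = 4.608363… → 4.608

4.608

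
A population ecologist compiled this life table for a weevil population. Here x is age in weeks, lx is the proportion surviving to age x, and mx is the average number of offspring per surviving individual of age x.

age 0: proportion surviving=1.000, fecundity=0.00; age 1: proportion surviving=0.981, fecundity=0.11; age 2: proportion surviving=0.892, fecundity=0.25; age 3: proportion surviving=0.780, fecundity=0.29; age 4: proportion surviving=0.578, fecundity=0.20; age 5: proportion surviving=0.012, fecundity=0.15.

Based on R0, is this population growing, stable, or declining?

R0 = Σ lx·mx = 0 + 0.10791 + 0.223 + 0.2262 + 0.1156 + 0.0018 = 0.67451
R0 < 1, so the population is declining.

declining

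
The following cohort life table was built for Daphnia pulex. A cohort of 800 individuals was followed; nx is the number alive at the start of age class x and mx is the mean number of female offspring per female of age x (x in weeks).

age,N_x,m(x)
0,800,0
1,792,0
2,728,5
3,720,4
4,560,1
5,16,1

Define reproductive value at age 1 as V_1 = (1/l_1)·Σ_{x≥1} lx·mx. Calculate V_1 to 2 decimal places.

8.96

lx = nx/n0 = nx/800: 1, 0.99, 0.91, 0.9, 0.7, 0.02
lx·mx for x ≥ 1: 0, 4.55, 3.6, 0.7, 0.02 → sum = 8.87
V_1 = 8.87 / l_1 = 8.87 / 0.99 = 8.959596… → 8.96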